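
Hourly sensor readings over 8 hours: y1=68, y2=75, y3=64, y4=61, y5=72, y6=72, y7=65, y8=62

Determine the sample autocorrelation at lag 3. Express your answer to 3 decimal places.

Mean ȳ = (68 + 75 + 64 + 61 + 72 + 72 + 65 + 62)/8 = 67.3750
Deviations from mean: 0.6250, 7.6250, -3.3750, -6.3750, 4.6250, 4.6250, -2.3750, -5.3750
Σ(y_t−ȳ)(y_{t+3}−ȳ) = (-3.9844) + (35.2656) + (-15.6094) + (15.1406) + (-24.8594) = 5.9531
Denominator Σ(y_t−ȳ)² = 187.8750
r_3 = 5.9531 / 187.8750 = 0.032

0.032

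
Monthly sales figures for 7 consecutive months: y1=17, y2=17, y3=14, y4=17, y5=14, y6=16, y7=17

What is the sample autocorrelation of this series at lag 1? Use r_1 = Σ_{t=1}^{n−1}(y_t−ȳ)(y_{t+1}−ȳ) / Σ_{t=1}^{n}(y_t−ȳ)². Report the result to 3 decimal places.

Mean ȳ = (17 + 17 + 14 + 17 + 14 + 16 + 17)/7 = 16.0000
Deviations from mean: 1.0000, 1.0000, -2.0000, 1.0000, -2.0000, 0.0000, 1.0000
Σ(y_t−ȳ)(y_{t+1}−ȳ) = (1.0000) + (-2.0000) + (-2.0000) + (-2.0000) + (0.0000) + (0.0000) = -5.0000
Denominator Σ(y_t−ȳ)² = 12.0000
r_1 = -5.0000 / 12.0000 = -0.417

-0.417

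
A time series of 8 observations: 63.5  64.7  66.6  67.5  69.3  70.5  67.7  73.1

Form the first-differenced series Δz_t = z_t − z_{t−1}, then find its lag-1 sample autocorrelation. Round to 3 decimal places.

-0.486

First differences Δz: 1.2, 1.9, 0.9, 1.8, 1.2, -2.8, 5.4
Mean of differences = 1.3714
Numerator Σ(Δz_t−Δz̄)(Δz_{t+1}−Δz̄) = -16.7051
Denominator Σ(Δz_t−Δz̄)² = 34.3743
r_1(Δz) = -16.7051 / 34.3743 = -0.486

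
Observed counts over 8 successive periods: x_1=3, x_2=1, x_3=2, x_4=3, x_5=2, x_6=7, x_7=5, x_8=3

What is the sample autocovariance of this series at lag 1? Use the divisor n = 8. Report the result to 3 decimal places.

Mean x̄ = (3 + 1 + 2 + 3 + 2 + 7 + 5 + 3)/8 = 3.2500
Deviations: -0.2500, -2.2500, -1.2500, -0.2500, -1.2500, 3.7500, 1.7500, -0.2500
Σ_{t=1}^{7}(x_t−x̄)(x_{t+1}−x̄) = 5.4375
γ_1 = 5.4375 / 8 = 0.680

0.680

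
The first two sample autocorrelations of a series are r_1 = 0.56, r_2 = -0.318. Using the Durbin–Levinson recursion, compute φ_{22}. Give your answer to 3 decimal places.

φ_{22} = (r_2 − r_1²) / (1 − r_1²)
r_1² = (0.56)² = 0.3136
Numerator = -0.318 − 0.3136 = -0.6316; denominator = 1 − 0.3136 = 0.6864
φ_{22} = -0.6316 / 0.6864 = -0.920

-0.920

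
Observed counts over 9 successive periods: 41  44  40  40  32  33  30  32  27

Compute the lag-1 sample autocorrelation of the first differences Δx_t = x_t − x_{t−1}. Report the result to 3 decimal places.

-0.609

First differences Δx: 3, -4, 0, -8, 1, -3, 2, -5
Mean of differences = -1.7500
Numerator Σ(Δx_t−Δx̄)(Δx_{t+1}−Δx̄) = -63.0625
Denominator Σ(Δx_t−Δx̄)² = 103.5000
r_1(Δx) = -63.0625 / 103.5000 = -0.609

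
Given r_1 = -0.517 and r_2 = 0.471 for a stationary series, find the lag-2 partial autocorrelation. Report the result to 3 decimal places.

0.278

φ_{22} = (r_2 − r_1²) / (1 − r_1²)
r_1² = (-0.517)² = 0.267289
Numerator = 0.471 − 0.2673 = 0.2037; denominator = 1 − 0.2673 = 0.7327
φ_{22} = 0.2037 / 0.7327 = 0.278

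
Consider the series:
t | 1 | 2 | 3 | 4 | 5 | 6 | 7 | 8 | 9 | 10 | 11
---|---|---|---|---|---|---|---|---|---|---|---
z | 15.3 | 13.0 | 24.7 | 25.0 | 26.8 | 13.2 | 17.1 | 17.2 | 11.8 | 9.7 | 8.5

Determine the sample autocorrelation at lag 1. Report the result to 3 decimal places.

0.445

Mean z̄ = (15.3 + 13.0 + 24.7 + 25.0 + 26.8 + 13.2 + 17.1 + 17.2 + 11.8 + 9.7 + 8.5)/11 = 16.5727
Numerator Σ_{t=1}^{10}(z_t−z̄)(z_{t+1}−z̄) = 179.5374
Denominator Σ(z_t−z̄)² = 403.2818
r_1 = 179.5374 / 403.2818 = 0.445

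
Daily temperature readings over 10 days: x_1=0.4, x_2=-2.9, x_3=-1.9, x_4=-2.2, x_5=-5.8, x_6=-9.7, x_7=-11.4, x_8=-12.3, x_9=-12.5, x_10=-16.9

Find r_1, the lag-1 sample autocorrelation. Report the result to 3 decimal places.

Mean x̄ = (0.4 − 2.9 − 1.9 − 2.2 − 5.8 − 9.7 − 11.4 − 12.3 − 12.5 − 16.9)/10 = -7.5200
Numerator Σ_{t=1}^{9}(x_t−x̄)(x_{t+1}−x̄) = 195.3756
Denominator Σ(x_t−x̄)² = 302.3560
r_1 = 195.3756 / 302.3560 = 0.646

0.646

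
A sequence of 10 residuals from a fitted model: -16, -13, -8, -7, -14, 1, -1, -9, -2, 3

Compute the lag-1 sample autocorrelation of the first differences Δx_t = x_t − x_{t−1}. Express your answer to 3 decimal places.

-0.376

First differences Δx: 3, 5, 1, -7, 15, -2, -8, 7, 5
Mean of differences = 2.1111
Numerator Σ(Δx_t−Δx̄)(Δx_{t+1}−Δx̄) = -154.6790
Denominator Σ(Δx_t−Δx̄)² = 410.8889
r_1(Δx) = -154.6790 / 410.8889 = -0.376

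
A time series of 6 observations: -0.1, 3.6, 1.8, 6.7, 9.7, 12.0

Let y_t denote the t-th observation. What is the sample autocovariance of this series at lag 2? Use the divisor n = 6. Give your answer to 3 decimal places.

Mean ȳ = (-0.1 + 3.6 + 1.8 + 6.7 + 9.7 + 12.0)/6 = 5.6167
Deviations: -5.7167, -2.0167, -3.8167, 1.0833, 4.0833, 6.3833
Σ_{t=1}^{4}(y_t−ȳ)(y_{t+2}−ȳ) = 10.9644
γ_2 = 10.9644 / 6 = 1.827

1.827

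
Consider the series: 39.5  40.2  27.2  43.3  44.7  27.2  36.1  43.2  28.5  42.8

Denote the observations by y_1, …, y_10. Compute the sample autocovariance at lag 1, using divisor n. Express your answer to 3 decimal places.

Mean ȳ = (39.5 + 40.2 + 27.2 + 43.3 + 44.7 + 27.2 + 36.1 + 43.2 + 28.5 + 42.8)/10 = 37.2700
Σ_{t=1}^{9}(y_t−ȳ)(y_{t+1}−ȳ) = -209.3709
γ_1 = -209.3709 / 10 = -20.937

-20.937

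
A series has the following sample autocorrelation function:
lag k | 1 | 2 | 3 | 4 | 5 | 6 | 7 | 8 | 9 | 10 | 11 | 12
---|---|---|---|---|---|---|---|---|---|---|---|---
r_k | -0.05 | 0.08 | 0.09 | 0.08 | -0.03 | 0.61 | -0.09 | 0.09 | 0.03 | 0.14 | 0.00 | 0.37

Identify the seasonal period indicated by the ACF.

The largest autocorrelation is r_6 = 0.61, with a weaker echo at lag 12 (0.37); the remaining lags stay at or below 0.14.
The dominant spike at lag 6 indicates a seasonal period of 6.

6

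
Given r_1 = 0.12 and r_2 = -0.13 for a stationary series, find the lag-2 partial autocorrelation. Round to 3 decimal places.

φ_{22} = (r_2 − r_1²) / (1 − r_1²)
r_1² = (0.12)² = 0.0144
Numerator = -0.13 − 0.0144 = -0.1444; denominator = 1 − 0.0144 = 0.9856
φ_{22} = -0.1444 / 0.9856 = -0.147

-0.147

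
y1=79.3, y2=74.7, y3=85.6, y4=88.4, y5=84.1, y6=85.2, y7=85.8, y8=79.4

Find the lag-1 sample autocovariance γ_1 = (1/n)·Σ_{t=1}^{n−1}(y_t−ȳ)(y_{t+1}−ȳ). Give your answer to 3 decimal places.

Mean ȳ = (79.3 + 74.7 + 85.6 + 88.4 + 84.1 + 85.2 + 85.8 + 79.4)/8 = 82.8125
Σ_{t=1}^{7}(y_t−ȳ)(y_{t+1}−ȳ) = 28.6623
γ_1 = 28.6623 / 8 = 3.583

3.583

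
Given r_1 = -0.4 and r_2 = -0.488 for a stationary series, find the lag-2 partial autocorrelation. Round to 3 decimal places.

φ_{22} = (r_2 − r_1²) / (1 − r_1²)
r_1² = (-0.4)² = 0.16
Numerator = -0.488 − 0.1600 = -0.6480; denominator = 1 − 0.1600 = 0.8400
φ_{22} = -0.6480 / 0.8400 = -0.771

-0.771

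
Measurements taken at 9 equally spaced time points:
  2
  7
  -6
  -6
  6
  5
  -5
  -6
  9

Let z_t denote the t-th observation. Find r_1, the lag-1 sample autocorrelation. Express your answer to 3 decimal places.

-0.136

Mean z̄ = (2 + 7 − 6 − 6 + 6 + 5 − 5 − 6 + 9)/9 = 0.6667
Numerator Σ_{t=1}^{8}(z_t−z̄)(z_{t+1}−z̄) = -44.1111
Denominator Σ(z_t−z̄)² = 324.0000
r_1 = -44.1111 / 324.0000 = -0.136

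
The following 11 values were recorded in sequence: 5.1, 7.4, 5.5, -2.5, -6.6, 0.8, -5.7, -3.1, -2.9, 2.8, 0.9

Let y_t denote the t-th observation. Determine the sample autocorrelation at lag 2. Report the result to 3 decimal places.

Mean ȳ = (5.1 + 7.4 + 5.5 − 2.5 − 6.6 + 0.8 − 5.7 − 3.1 − 2.9 + 2.8 + 0.9)/11 = 0.1545
Numerator Σ_{t=1}^{9}(y_t−ȳ)(y_{t+2}−ȳ) = 13.8231
Denominator Σ(y_t−ȳ)² = 220.3673
r_2 = 13.8231 / 220.3673 = 0.063

0.063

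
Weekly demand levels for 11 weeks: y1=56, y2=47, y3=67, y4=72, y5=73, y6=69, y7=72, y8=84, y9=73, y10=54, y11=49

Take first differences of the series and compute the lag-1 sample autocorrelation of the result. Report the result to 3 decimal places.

First differences Δy: -9, 20, 5, 1, -4, 3, 12, -11, -19, -5
Mean of differences = -0.7000
Numerator Σ(Δy_t−Δȳ)(Δy_{t+1}−Δȳ) = 121.4100
Denominator Σ(Δy_t−Δȳ)² = 1178.1000
r_1(Δy) = 121.4100 / 1178.1000 = 0.103

0.103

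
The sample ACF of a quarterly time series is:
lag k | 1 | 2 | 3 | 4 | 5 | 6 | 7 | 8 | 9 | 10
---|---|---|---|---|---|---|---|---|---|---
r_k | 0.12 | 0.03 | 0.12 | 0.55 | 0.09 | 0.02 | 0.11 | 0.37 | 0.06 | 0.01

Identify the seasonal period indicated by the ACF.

The largest autocorrelation is r_4 = 0.55, with a weaker echo at lag 8 (0.37); the remaining lags stay at or below 0.12.
The dominant spike at lag 4 indicates a seasonal period of 4.

4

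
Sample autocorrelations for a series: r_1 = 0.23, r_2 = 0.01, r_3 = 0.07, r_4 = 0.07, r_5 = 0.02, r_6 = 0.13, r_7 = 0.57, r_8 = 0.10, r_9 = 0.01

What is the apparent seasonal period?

The largest autocorrelation is r_7 = 0.57; the remaining lags stay at or below 0.23. The elevated value at lag 1 (0.23), dropping to 0.01 at lag 2, reflects decaying short-term dependence rather than seasonality.
The dominant spike at lag 7 indicates a seasonal period of 7.

7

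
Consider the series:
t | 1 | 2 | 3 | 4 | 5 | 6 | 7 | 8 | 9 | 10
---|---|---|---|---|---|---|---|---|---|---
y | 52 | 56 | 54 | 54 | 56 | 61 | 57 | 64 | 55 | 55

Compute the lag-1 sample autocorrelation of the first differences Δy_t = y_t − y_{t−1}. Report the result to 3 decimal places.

First differences Δy: 4, -2, 0, 2, 5, -4, 7, -9, 0
Mean of differences = 0.3333
Numerator Σ(Δy_t−Δȳ)(Δy_{t+1}−Δȳ) = -108.7778
Denominator Σ(Δy_t−Δȳ)² = 194.0000
r_1(Δy) = -108.7778 / 194.0000 = -0.561

-0.561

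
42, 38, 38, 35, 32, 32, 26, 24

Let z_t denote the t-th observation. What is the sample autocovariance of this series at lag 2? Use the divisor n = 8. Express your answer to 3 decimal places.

7.730

Mean z̄ = (42 + 38 + 38 + 35 + 32 + 32 + 26 + 24)/8 = 33.3750
Deviations: 8.6250, 4.6250, 4.6250, 1.6250, -1.3750, -1.3750, -7.3750, -9.3750
Σ_{t=1}^{6}(z_t−z̄)(z_{t+2}−z̄) = 61.8438
γ_2 = 61.8438 / 8 = 7.730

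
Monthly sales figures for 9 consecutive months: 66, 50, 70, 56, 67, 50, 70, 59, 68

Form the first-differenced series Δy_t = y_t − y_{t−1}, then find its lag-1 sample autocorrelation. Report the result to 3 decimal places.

First differences Δy: -16, 20, -14, 11, -17, 20, -11, 9
Mean of differences = 0.2500
Numerator Σ(Δy_t−Δȳ)(Δy_{t+1}−Δȳ) = -1602.3125
Denominator Σ(Δy_t−Δȳ)² = 1863.5000
r_1(Δy) = -1602.3125 / 1863.5000 = -0.860

-0.860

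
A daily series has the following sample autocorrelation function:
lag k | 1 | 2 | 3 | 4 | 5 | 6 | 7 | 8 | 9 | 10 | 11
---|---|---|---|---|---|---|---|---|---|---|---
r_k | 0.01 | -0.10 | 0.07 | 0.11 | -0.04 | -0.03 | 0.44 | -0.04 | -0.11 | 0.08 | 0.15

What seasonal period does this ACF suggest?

7

The largest autocorrelation is r_7 = 0.44; the remaining lags stay at or below 0.15.
The dominant spike at lag 7 indicates a seasonal period of 7.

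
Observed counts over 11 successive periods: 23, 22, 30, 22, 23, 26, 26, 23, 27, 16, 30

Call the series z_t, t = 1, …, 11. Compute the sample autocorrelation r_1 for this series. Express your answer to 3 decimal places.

-0.583

Mean z̄ = (23 + 22 + 30 + 22 + 23 + 26 + 26 + 23 + 27 + 16 + 30)/11 = 24.3636
Numerator Σ_{t=1}^{10}(z_t−z̄)(z_{t+1}−z̄) = -94.7686
Denominator Σ(z_t−z̄)² = 162.5455
r_1 = -94.7686 / 162.5455 = -0.583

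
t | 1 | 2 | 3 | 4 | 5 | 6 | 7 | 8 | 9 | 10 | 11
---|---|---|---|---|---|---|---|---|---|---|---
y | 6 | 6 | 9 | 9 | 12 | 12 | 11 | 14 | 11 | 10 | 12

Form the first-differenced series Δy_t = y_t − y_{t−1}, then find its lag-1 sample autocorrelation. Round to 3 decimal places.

-0.358

First differences Δy: 0, 3, 0, 3, 0, -1, 3, -3, -1, 2
Mean of differences = 0.6000
Numerator Σ(Δy_t−Δȳ)(Δy_{t+1}−Δȳ) = -13.7600
Denominator Σ(Δy_t−Δȳ)² = 38.4000
r_1(Δy) = -13.7600 / 38.4000 = -0.358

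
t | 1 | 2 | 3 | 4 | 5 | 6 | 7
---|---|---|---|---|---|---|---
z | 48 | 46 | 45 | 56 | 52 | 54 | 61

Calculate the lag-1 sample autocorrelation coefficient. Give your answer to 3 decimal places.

0.268

Mean z̄ = (48 + 46 + 45 + 56 + 52 + 54 + 61)/7 = 51.7143
Deviations from mean: -3.7143, -5.7143, -6.7143, 4.2857, 0.2857, 2.2857, 9.2857
Numerator Σ_{t=1}^{6}(z_t−z̄)(z_{t+1}−z̄) = 53.9184
Denominator Σ(z_t−z̄)² = 201.4286
r_1 = 53.9184 / 201.4286 = 0.268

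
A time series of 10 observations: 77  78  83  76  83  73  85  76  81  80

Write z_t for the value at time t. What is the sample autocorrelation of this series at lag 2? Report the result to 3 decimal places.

0.604

Mean z̄ = (77 + 78 + 83 + 76 + 83 + 73 + 85 + 76 + 81 + 80)/10 = 79.2000
Numerator Σ_{t=1}^{8}(z_t−z̄)(z_{t+2}−z̄) = 79.5200
Denominator Σ(z_t−z̄)² = 131.6000
r_2 = 79.5200 / 131.6000 = 0.604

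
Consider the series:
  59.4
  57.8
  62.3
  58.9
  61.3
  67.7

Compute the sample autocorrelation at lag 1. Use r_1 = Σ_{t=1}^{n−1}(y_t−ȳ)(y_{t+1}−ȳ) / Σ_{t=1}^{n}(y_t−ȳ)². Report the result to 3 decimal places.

0.007

Mean ȳ = (59.4 + 57.8 + 62.3 + 58.9 + 61.3 + 67.7)/6 = 61.2333
Deviations from mean: -1.8333, -3.4333, 1.0667, -2.3333, 0.0667, 6.4667
Σ(y_t−ȳ)(y_{t+1}−ȳ) = (6.2944) + (-3.6622) + (-2.4889) + (-0.1556) + (0.4311) = 0.4189
Denominator Σ(y_t−ȳ)² = 63.5533
r_1 = 0.4189 / 63.5533 = 0.007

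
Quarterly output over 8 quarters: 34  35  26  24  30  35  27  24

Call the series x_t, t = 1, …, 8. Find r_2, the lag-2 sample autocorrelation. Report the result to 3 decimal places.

Mean x̄ = (34 + 35 + 26 + 24 + 30 + 35 + 27 + 24)/8 = 29.3750
Deviations from mean: 4.6250, 5.6250, -3.3750, -5.3750, 0.6250, 5.6250, -2.3750, -5.3750
Numerator Σ_{t=1}^{6}(x_t−x̄)(x_{t+2}−x̄) = -109.9063
Denominator Σ(x_t−x̄)² = 159.8750
r_2 = -109.9063 / 159.8750 = -0.687

-0.687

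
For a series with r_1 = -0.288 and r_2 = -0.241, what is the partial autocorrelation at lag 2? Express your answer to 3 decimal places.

-0.353

φ_{22} = (r_2 − r_1²) / (1 − r_1²)
r_1² = (-0.288)² = 0.082944
Numerator = -0.241 − 0.0829 = -0.3239; denominator = 1 − 0.0829 = 0.9171
φ_{22} = -0.3239 / 0.9171 = -0.353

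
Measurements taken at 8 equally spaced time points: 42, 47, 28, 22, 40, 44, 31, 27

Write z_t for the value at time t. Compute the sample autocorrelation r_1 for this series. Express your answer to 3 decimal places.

0.112

Mean z̄ = (42 + 47 + 28 + 22 + 40 + 44 + 31 + 27)/8 = 35.1250
Deviations from mean: 6.8750, 11.8750, -7.1250, -13.1250, 4.8750, 8.8750, -4.1250, -8.1250
Σ(z_t−z̄)(z_{t+1}−z̄) = (81.6406) + (-84.6094) + (93.5156) + (-63.9844) + (43.2656) + (-36.6094) + (33.5156) = 66.7344
Denominator Σ(z_t−z̄)² = 596.8750
r_1 = 66.7344 / 596.8750 = 0.112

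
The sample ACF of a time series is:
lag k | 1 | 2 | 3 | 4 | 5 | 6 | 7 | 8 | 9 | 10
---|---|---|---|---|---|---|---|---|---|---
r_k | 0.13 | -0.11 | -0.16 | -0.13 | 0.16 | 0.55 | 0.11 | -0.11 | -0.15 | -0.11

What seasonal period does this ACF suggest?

6

The largest autocorrelation is r_6 = 0.55; the remaining lags stay at or below 0.16.
The dominant spike at lag 6 indicates a seasonal period of 6.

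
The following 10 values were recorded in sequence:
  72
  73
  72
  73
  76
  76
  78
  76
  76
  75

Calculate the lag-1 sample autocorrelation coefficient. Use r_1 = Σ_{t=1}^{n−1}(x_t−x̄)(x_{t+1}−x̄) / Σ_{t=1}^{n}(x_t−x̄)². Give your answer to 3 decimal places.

0.628

Mean x̄ = (72 + 73 + 72 + 73 + 76 + 76 + 78 + 76 + 76 + 75)/10 = 74.7000
Numerator Σ_{t=1}^{9}(x_t−x̄)(x_{t+1}−x̄) = 23.9100
Denominator Σ(x_t−x̄)² = 38.1000
r_1 = 23.9100 / 38.1000 = 0.628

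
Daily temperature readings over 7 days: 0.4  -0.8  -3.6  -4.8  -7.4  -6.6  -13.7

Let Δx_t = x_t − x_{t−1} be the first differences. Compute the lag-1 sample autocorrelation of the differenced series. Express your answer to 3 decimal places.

First differences Δx: -1.2, -2.8, -1.2, -2.6, 0.8, -7.1
Mean of differences = -2.3500
Numerator Σ(Δx_t−Δx̄)(Δx_{t+1}−Δx̄) = -17.0725
Denominator Σ(Δx_t−Δx̄)² = 35.3950
r_1(Δx) = -17.0725 / 35.3950 = -0.482

-0.482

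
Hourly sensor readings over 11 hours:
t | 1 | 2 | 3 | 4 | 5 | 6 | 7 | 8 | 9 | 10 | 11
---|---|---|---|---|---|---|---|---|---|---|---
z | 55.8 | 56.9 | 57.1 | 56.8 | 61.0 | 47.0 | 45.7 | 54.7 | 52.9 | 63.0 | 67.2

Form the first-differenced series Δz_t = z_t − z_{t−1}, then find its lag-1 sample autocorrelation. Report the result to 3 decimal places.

First differences Δz: 1.1, 0.2, -0.3, 4.2, -14.0, -1.3, 9.0, -1.8, 10.1, 4.2
Mean of differences = 1.1400
Numerator Σ(Δz_t−Δz̄)(Δz_{t+1}−Δz̄) = -53.6136
Denominator Σ(Δz_t−Δz̄)² = 407.5640
r_1(Δz) = -53.6136 / 407.5640 = -0.132

-0.132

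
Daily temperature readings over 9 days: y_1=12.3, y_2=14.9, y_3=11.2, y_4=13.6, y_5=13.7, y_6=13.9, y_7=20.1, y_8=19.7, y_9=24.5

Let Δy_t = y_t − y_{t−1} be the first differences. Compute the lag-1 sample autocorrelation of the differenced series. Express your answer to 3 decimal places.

-0.448

First differences Δy: 2.6, -3.7, 2.4, 0.1, 0.2, 6.2, -0.4, 4.8
Mean of differences = 1.5250
Numerator Σ(Δy_t−Δȳ)(Δy_{t+1}−Δȳ) = -31.0456
Denominator Σ(Δy_t−Δȳ)² = 69.2950
r_1(Δy) = -31.0456 / 69.2950 = -0.448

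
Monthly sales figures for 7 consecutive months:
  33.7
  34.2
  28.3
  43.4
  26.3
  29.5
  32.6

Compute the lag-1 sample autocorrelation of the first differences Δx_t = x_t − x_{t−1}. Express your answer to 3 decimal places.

First differences Δx: 0.5, -5.9, 15.1, -17.1, 3.2, 3.1
Mean of differences = -0.1833
Numerator Σ(Δx_t−Δx̄)(Δx_{t+1}−Δx̄) = -395.9453
Denominator Σ(Δx_t−Δx̄)² = 575.1283
r_1(Δx) = -395.9453 / 575.1283 = -0.688

-0.688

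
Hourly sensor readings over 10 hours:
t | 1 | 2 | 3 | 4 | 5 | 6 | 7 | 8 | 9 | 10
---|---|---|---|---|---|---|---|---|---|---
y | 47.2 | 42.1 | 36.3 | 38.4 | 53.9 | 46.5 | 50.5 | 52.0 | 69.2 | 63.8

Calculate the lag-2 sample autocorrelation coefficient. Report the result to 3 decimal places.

Mean ȳ = (47.2 + 42.1 + 36.3 + 38.4 + 53.9 + 46.5 + 50.5 + 52.0 + 69.2 + 63.8)/10 = 49.9900
Numerator Σ_{t=1}^{8}(y_t−ȳ)(y_{t+2}−ȳ) = 149.0958
Denominator Σ(y_t−ȳ)² = 983.2890
r_2 = 149.0958 / 983.2890 = 0.152

0.152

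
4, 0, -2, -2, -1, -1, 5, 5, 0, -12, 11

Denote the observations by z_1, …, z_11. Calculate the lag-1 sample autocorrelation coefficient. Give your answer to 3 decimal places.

-0.298

Mean z̄ = (4 + 0 − 2 − 2 − 1 − 1 + 5 + 5 + 0 − 12 + 11)/11 = 0.6364
Numerator Σ_{t=1}^{10}(z_t−z̄)(z_{t+1}−z̄) = -100.3140
Denominator Σ(z_t−z̄)² = 336.5455
r_1 = -100.3140 / 336.5455 = -0.298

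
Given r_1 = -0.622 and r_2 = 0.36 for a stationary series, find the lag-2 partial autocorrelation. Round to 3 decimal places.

-0.044

φ_{22} = (r_2 − r_1²) / (1 − r_1²)
r_1² = (-0.622)² = 0.386884
Numerator = 0.36 − 0.3869 = -0.0269; denominator = 1 − 0.3869 = 0.6131
φ_{22} = -0.0269 / 0.6131 = -0.044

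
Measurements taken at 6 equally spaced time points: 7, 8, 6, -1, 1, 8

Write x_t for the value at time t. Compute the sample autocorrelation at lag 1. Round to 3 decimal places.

0.187

Mean x̄ = (7 + 8 + 6 − 1 + 1 + 8)/6 = 4.8333
Deviations from mean: 2.1667, 3.1667, 1.1667, -5.8333, -3.8333, 3.1667
Σ(x_t−x̄)(x_{t+1}−x̄) = (6.8611) + (3.6944) + (-6.8056) + (22.3611) + (-12.1389) = 13.9722
Denominator Σ(x_t−x̄)² = 74.8333
r_1 = 13.9722 / 74.8333 = 0.187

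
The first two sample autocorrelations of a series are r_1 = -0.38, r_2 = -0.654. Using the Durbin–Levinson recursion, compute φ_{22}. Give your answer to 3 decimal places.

φ_{22} = (r_2 − r_1²) / (1 − r_1²)
r_1² = (-0.38)² = 0.1444
Numerator = -0.654 − 0.1444 = -0.7984; denominator = 1 − 0.1444 = 0.8556
φ_{22} = -0.7984 / 0.8556 = -0.933

-0.933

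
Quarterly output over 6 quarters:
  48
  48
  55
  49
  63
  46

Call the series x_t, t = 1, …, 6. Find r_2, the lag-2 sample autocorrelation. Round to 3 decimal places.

Mean x̄ = (48 + 48 + 55 + 49 + 63 + 46)/6 = 51.5000
Numerator Σ_{t=1}^{4}(x_t−x̄)(x_{t+2}−x̄) = 50.5000
Denominator Σ(x_t−x̄)² = 205.5000
r_2 = 50.5000 / 205.5000 = 0.246

0.246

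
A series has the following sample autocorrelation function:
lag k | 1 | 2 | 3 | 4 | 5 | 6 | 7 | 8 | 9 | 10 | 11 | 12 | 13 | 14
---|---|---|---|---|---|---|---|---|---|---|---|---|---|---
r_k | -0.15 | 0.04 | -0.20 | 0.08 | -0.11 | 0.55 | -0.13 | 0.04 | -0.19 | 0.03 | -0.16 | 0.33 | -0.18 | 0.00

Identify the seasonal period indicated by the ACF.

6

The largest autocorrelation is r_6 = 0.55, with a weaker echo at lag 12 (0.33); the remaining lags stay at or below 0.08.
The dominant spike at lag 6 indicates a seasonal period of 6.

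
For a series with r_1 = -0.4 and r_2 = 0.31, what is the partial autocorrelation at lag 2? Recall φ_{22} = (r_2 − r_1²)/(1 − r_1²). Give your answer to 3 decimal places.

φ_{22} = (r_2 − r_1²) / (1 − r_1²)
r_1² = (-0.4)² = 0.16
Numerator = 0.31 − 0.1600 = 0.1500; denominator = 1 − 0.1600 = 0.8400
φ_{22} = 0.1500 / 0.8400 = 0.179

0.179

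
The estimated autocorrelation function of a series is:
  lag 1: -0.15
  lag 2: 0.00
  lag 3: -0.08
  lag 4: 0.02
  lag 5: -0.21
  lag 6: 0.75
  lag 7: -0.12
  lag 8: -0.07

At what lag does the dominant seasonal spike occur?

The largest autocorrelation is r_6 = 0.75; the remaining lags stay at or below 0.02.
The dominant spike at lag 6 indicates a seasonal period of 6.

6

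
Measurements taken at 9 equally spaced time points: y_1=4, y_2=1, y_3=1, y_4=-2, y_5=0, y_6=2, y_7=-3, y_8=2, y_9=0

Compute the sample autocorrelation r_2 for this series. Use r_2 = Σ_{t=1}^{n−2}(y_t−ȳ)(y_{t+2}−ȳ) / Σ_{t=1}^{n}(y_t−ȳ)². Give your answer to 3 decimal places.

0.069

Mean ȳ = (4 + 1 + 1 − 2 + 0 + 2 − 3 + 2 + 0)/9 = 0.5556
Σ(y_t−ȳ)(y_{t+2}−ȳ) = (1.5309) + (-1.1358) + (-0.2469) + (-3.6914) + (1.9753) + (2.0864) + (1.9753) = 2.4938
Denominator Σ(y_t−ȳ)² = 36.2222
r_2 = 2.4938 / 36.2222 = 0.069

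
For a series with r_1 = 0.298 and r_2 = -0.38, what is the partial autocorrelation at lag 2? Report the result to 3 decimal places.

-0.514

φ_{22} = (r_2 − r_1²) / (1 − r_1²)
r_1² = (0.298)² = 0.088804
Numerator = -0.38 − 0.0888 = -0.4688; denominator = 1 − 0.0888 = 0.9112
φ_{22} = -0.4688 / 0.9112 = -0.514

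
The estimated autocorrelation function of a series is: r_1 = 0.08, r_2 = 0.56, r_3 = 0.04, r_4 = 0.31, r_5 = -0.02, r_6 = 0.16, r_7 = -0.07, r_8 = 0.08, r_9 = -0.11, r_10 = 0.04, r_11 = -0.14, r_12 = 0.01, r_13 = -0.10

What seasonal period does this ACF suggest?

The largest autocorrelation is r_2 = 0.56, with weaker echoes at lags 4 (0.31) and 6 (0.16); the remaining lags stay at or below 0.08.
The dominant spike at lag 2 indicates a seasonal period of 2.

2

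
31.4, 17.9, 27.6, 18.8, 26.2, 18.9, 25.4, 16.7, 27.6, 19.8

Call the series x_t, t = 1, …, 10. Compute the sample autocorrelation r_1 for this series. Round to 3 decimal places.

-0.755

Mean x̄ = (31.4 + 17.9 + 27.6 + 18.8 + 26.2 + 18.9 + 25.4 + 16.7 + 27.6 + 19.8)/10 = 23.0300
Numerator Σ_{t=1}^{9}(x_t−x̄)(x_{t+1}−x̄) = -180.6939
Denominator Σ(x_t−x̄)² = 239.2610
r_1 = -180.6939 / 239.2610 = -0.755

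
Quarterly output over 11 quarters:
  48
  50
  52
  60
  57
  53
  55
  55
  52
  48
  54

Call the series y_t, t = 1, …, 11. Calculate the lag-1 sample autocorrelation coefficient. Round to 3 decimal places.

Mean ȳ = (48 + 50 + 52 + 60 + 57 + 53 + 55 + 55 + 52 + 48 + 54)/11 = 53.0909
Numerator Σ_{t=1}^{10}(y_t−ȳ)(y_{t+1}−ȳ) = 40.5372
Denominator Σ(y_t−ȳ)² = 134.9091
r_1 = 40.5372 / 134.9091 = 0.300

0.300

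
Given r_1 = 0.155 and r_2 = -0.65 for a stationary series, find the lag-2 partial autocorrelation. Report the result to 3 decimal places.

φ_{22} = (r_2 − r_1²) / (1 − r_1²)
r_1² = (0.155)² = 0.024025
Numerator = -0.65 − 0.0240 = -0.6740; denominator = 1 − 0.0240 = 0.9760
φ_{22} = -0.6740 / 0.9760 = -0.691

-0.691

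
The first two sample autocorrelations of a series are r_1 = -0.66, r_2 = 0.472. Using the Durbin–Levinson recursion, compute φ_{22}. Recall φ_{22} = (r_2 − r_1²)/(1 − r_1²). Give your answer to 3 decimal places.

0.064

φ_{22} = (r_2 − r_1²) / (1 − r_1²)
r_1² = (-0.66)² = 0.4356
Numerator = 0.472 − 0.4356 = 0.0364; denominator = 1 − 0.4356 = 0.5644
φ_{22} = 0.0364 / 0.5644 = 0.064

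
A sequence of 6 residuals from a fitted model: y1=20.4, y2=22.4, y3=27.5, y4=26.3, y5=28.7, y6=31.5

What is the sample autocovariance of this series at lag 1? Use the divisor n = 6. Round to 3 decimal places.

5.122

Mean ȳ = (20.4 + 22.4 + 27.5 + 26.3 + 28.7 + 31.5)/6 = 26.1333
Σ_{t=1}^{5}(y_t−ȳ)(y_{t+1}−ȳ) = 30.7322
γ_1 = 30.7322 / 6 = 5.122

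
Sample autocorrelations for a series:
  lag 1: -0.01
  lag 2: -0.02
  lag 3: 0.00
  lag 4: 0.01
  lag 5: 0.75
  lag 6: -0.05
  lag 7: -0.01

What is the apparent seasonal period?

5

The largest autocorrelation is r_5 = 0.75; the remaining lags stay at or below 0.01.
The dominant spike at lag 5 indicates a seasonal period of 5.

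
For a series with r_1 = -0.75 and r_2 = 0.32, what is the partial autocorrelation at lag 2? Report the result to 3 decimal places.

φ_{22} = (r_2 − r_1²) / (1 − r_1²)
r_1² = (-0.75)² = 0.5625
Numerator = 0.32 − 0.5625 = -0.2425; denominator = 1 − 0.5625 = 0.4375
φ_{22} = -0.2425 / 0.4375 = -0.554

-0.554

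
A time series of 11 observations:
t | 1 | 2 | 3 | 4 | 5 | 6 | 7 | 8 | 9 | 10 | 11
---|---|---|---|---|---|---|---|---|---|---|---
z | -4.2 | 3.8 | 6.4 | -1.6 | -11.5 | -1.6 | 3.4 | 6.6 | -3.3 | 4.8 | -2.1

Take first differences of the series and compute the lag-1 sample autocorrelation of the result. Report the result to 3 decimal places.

-0.210

First differences Δz: 8.0, 2.6, -8.0, -9.9, 9.9, 5.0, 3.2, -9.9, 8.1, -6.9
Mean of differences = 0.2100
Numerator Σ(Δz_t−Δz̄)(Δz_{t+1}−Δz̄) = -121.3241
Denominator Σ(Δz_t−Δz̄)² = 576.8090
r_1(Δz) = -121.3241 / 576.8090 = -0.210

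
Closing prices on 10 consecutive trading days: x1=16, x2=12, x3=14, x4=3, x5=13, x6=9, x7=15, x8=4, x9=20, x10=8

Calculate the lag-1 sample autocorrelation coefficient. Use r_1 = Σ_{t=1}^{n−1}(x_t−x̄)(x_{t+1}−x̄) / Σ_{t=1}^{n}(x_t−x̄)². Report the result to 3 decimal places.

-0.626

Mean x̄ = (16 + 12 + 14 + 3 + 13 + 9 + 15 + 4 + 20 + 8)/10 = 11.4000
Numerator Σ_{t=1}^{9}(x_t−x̄)(x_{t+1}−x̄) = -162.9600
Denominator Σ(x_t−x̄)² = 260.4000
r_1 = -162.9600 / 260.4000 = -0.626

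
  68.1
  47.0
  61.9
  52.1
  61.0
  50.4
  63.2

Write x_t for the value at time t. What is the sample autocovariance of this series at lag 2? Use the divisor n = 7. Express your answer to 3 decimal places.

25.220

Mean x̄ = (68.1 + 47.0 + 61.9 + 52.1 + 61.0 + 50.4 + 63.2)/7 = 57.6714
Deviations: 10.4286, -10.6714, 4.2286, -5.5714, 3.3286, -7.2714, 5.5286
Σ_{t=1}^{5}(x_t−x̄)(x_{t+2}−x̄) = 176.5427
γ_2 = 176.5427 / 7 = 25.220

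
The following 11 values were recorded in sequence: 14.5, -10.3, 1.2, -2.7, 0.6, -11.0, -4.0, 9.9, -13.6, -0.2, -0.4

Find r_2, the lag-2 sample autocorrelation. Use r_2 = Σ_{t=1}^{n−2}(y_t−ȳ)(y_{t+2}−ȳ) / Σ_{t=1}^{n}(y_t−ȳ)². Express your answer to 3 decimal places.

-0.015

Mean ȳ = (14.5 − 10.3 + 1.2 − 2.7 + 0.6 − 11.0 − 4.0 + 9.9 − 13.6 − 0.2 − 0.4)/11 = -1.4545
Numerator Σ_{t=1}^{9}(y_t−ȳ)(y_{t+2}−ȳ) = -10.5505
Denominator Σ(y_t−ȳ)² = 722.3273
r_2 = -10.5505 / 722.3273 = -0.015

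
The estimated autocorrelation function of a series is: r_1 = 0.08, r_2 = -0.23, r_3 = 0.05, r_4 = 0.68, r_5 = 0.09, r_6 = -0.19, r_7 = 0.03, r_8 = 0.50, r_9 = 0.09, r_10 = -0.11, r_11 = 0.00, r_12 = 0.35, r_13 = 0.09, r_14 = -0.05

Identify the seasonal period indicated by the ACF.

4

The largest autocorrelation is r_4 = 0.68, with weaker echoes at lags 8 (0.50) and 12 (0.35); the remaining lags stay at or below 0.09.
The dominant spike at lag 4 indicates a seasonal period of 4.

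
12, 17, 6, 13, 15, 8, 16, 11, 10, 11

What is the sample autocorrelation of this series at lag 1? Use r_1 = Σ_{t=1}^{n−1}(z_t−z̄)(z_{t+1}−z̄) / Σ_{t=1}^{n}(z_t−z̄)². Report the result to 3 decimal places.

Mean z̄ = (12 + 17 + 6 + 13 + 15 + 8 + 16 + 11 + 10 + 11)/10 = 11.9000
Numerator Σ_{t=1}^{9}(z_t−z̄)(z_{t+1}−z̄) = -61.0100
Denominator Σ(z_t−z̄)² = 108.9000
r_1 = -61.0100 / 108.9000 = -0.560

-0.560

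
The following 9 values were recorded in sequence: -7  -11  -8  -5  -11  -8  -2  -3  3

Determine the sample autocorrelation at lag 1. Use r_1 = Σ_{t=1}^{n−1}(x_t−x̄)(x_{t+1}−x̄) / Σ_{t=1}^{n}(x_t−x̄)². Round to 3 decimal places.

Mean x̄ = (-7 − 11 − 8 − 5 − 11 − 8 − 2 − 3 + 3)/9 = -5.7778
Numerator Σ_{t=1}^{8}(x_t−x̄)(x_{t+1}−x̄) = 50.2840
Denominator Σ(x_t−x̄)² = 165.5556
r_1 = 50.2840 / 165.5556 = 0.304

0.304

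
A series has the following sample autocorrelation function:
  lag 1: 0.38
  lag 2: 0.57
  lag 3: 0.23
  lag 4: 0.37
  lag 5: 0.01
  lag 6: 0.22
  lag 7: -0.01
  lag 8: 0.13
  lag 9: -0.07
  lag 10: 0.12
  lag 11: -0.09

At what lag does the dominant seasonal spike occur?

2

The largest autocorrelation is r_2 = 0.57; the remaining lags stay at or below 0.38.
The dominant spike at lag 2 indicates a seasonal period of 2.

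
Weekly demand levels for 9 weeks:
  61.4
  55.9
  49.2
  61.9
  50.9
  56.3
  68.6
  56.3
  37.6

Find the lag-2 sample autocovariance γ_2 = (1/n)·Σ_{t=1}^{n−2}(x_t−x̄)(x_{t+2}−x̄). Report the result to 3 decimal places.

-32.578

Mean x̄ = (61.4 + 55.9 + 49.2 + 61.9 + 50.9 + 56.3 + 68.6 + 56.3 + 37.6)/9 = 55.3444
Σ_{t=1}^{7}(x_t−x̄)(x_{t+2}−x̄) = -293.2062
γ_2 = -293.2062 / 9 = -32.578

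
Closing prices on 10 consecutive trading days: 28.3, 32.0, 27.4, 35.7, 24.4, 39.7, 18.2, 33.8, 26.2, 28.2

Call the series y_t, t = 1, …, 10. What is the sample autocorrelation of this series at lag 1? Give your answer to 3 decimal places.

Mean ȳ = (28.3 + 32.0 + 27.4 + 35.7 + 24.4 + 39.7 + 18.2 + 33.8 + 26.2 + 28.2)/10 = 29.3900
Numerator Σ_{t=1}^{9}(y_t−ȳ)(y_{t+1}−ȳ) = -278.5181
Denominator Σ(y_t−ȳ)² = 339.2290
r_1 = -278.5181 / 339.2290 = -0.821

-0.821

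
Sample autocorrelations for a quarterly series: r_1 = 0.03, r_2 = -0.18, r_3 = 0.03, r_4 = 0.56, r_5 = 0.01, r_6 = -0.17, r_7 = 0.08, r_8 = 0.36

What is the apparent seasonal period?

The largest autocorrelation is r_4 = 0.56, with a weaker echo at lag 8 (0.36); the remaining lags stay at or below 0.08.
The dominant spike at lag 4 indicates a seasonal period of 4.

4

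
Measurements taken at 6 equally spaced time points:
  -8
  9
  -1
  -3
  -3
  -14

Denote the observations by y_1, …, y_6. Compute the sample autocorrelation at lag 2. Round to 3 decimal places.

Mean ȳ = (-8 + 9 − 1 − 3 − 3 − 14)/6 = -3.3333
Deviations from mean: -4.6667, 12.3333, 2.3333, 0.3333, 0.3333, -10.6667
Numerator Σ_{t=1}^{4}(y_t−ȳ)(y_{t+2}−ȳ) = -9.5556
Denominator Σ(y_t−ȳ)² = 293.3333
r_2 = -9.5556 / 293.3333 = -0.033

-0.033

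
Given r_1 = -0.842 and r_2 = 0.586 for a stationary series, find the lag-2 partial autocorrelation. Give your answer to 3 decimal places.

-0.423

φ_{22} = (r_2 − r_1²) / (1 − r_1²)
r_1² = (-0.842)² = 0.708964
Numerator = 0.586 − 0.7090 = -0.1230; denominator = 1 − 0.7090 = 0.2910
φ_{22} = -0.1230 / 0.2910 = -0.423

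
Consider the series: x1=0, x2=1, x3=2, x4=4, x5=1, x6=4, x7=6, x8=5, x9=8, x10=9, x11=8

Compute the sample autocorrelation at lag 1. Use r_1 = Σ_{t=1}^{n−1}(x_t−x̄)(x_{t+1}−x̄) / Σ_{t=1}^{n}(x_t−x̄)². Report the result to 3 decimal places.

Mean x̄ = (0 + 1 + 2 + 4 + 1 + 4 + 6 + 5 + 8 + 9 + 8)/11 = 4.3636
Numerator Σ_{t=1}^{10}(x_t−x̄)(x_{t+1}−x̄) = 62.4132
Denominator Σ(x_t−x̄)² = 98.5455
r_1 = 62.4132 / 98.5455 = 0.633

0.633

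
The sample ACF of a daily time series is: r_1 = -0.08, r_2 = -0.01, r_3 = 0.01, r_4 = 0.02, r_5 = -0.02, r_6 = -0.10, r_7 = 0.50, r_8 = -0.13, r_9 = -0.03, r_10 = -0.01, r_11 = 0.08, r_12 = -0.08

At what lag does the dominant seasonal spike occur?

The largest autocorrelation is r_7 = 0.50; the remaining lags stay at or below 0.08.
The dominant spike at lag 7 indicates a seasonal period of 7.

7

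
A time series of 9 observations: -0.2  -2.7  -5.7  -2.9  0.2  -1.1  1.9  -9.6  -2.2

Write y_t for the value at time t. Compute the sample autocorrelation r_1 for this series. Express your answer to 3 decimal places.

Mean ȳ = (-0.2 − 2.7 − 5.7 − 2.9 + 0.2 − 1.1 + 1.9 − 9.6 − 2.2)/9 = -2.4778
Numerator Σ_{t=1}^{8}(y_t−ȳ)(y_{t+1}−ȳ) = -22.9972
Denominator Σ(y_t−ȳ)² = 94.8356
r_1 = -22.9972 / 94.8356 = -0.242

-0.242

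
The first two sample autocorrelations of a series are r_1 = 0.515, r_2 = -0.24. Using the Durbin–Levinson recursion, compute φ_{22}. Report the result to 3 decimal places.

-0.688

φ_{22} = (r_2 − r_1²) / (1 − r_1²)
r_1² = (0.515)² = 0.265225
Numerator = -0.24 − 0.2652 = -0.5052; denominator = 1 − 0.2652 = 0.7348
φ_{22} = -0.5052 / 0.7348 = -0.688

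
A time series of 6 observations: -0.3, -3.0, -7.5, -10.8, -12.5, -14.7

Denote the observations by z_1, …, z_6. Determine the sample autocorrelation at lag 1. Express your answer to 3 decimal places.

Mean z̄ = (-0.3 − 3.0 − 7.5 − 10.8 − 12.5 − 14.7)/6 = -8.1333
Σ(z_t−z̄)(z_{t+1}−z̄) = (40.2111) + (3.2511) + (-1.6889) + (11.6444) + (28.6744) = 82.0922
Denominator Σ(z_t−z̄)² = 157.4133
r_1 = 82.0922 / 157.4133 = 0.522

0.522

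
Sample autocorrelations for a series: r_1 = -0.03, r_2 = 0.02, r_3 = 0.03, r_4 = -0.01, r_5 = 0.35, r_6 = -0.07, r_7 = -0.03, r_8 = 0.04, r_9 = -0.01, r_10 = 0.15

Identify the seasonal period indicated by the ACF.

5

The largest autocorrelation is r_5 = 0.35, with a weaker echo at lag 10 (0.15); the remaining lags stay at or below 0.04.
The dominant spike at lag 5 indicates a seasonal period of 5.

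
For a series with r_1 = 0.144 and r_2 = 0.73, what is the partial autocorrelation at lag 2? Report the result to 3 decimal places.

φ_{22} = (r_2 − r_1²) / (1 − r_1²)
r_1² = (0.144)² = 0.020736
Numerator = 0.73 − 0.0207 = 0.7093; denominator = 1 − 0.0207 = 0.9793
φ_{22} = 0.7093 / 0.9793 = 0.724

0.724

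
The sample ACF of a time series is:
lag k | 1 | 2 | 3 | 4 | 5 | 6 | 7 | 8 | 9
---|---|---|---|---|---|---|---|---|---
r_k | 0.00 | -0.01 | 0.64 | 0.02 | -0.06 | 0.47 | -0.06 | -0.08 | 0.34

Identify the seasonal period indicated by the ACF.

3

The largest autocorrelation is r_3 = 0.64, with weaker echoes at lags 6 (0.47) and 9 (0.34); the remaining lags stay at or below 0.02.
The dominant spike at lag 3 indicates a seasonal period of 3.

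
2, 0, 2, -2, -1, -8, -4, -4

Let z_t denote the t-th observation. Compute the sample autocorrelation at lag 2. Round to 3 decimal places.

Mean z̄ = (2 + 0 + 2 − 2 − 1 − 8 − 4 − 4)/8 = -1.8750
Deviations from mean: 3.8750, 1.8750, 3.8750, -0.1250, 0.8750, -6.1250, -2.1250, -2.1250
Σ(z_t−z̄)(z_{t+2}−z̄) = (15.0156) + (-0.2344) + (3.3906) + (0.7656) + (-1.8594) + (13.0156) = 30.0938
Denominator Σ(z_t−z̄)² = 80.8750
r_2 = 30.0938 / 80.8750 = 0.372

0.372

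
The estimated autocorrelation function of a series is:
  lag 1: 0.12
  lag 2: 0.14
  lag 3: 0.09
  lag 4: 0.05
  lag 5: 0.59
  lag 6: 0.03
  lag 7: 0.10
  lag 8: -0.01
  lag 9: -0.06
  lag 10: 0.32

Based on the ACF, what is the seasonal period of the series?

5

The largest autocorrelation is r_5 = 0.59, with a weaker echo at lag 10 (0.32); the remaining lags stay at or below 0.14.
The dominant spike at lag 5 indicates a seasonal period of 5.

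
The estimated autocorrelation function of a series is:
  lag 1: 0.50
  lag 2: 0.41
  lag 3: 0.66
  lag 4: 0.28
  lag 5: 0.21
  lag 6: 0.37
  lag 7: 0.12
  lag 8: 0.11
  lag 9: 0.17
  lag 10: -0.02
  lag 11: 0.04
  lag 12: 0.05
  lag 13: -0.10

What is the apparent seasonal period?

3

The largest autocorrelation is r_3 = 0.66; the remaining lags stay at or below 0.50. The elevated value at lag 1 (0.50), dropping to 0.41 at lag 2, reflects decaying short-term dependence rather than seasonality.
The dominant spike at lag 3 indicates a seasonal period of 3.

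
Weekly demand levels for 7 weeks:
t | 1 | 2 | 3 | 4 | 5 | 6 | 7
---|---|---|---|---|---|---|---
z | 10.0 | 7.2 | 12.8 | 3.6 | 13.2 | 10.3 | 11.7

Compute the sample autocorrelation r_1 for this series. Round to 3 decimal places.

-0.650

Mean z̄ = (10.0 + 7.2 + 12.8 + 3.6 + 13.2 + 10.3 + 11.7)/7 = 9.8286
Deviations from mean: 0.1714, -2.6286, 2.9714, -6.2286, 3.3714, 0.4714, 1.8714
Numerator Σ_{t=1}^{6}(z_t−z̄)(z_{t+1}−z̄) = -45.2965
Denominator Σ(z_t−z̄)² = 69.6543
r_1 = -45.2965 / 69.6543 = -0.650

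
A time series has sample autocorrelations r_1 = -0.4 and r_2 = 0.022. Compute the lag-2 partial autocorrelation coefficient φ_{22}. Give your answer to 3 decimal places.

-0.164

φ_{22} = (r_2 − r_1²) / (1 − r_1²)
r_1² = (-0.4)² = 0.16
Numerator = 0.022 − 0.1600 = -0.1380; denominator = 1 − 0.1600 = 0.8400
φ_{22} = -0.1380 / 0.8400 = -0.164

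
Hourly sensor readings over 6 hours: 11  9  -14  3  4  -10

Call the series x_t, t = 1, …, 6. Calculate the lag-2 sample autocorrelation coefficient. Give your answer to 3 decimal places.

-0.399

Mean x̄ = (11 + 9 − 14 + 3 + 4 − 10)/6 = 0.5000
Σ(x_t−x̄)(x_{t+2}−x̄) = (-152.2500) + (21.2500) + (-50.7500) + (-26.2500) = -208.0000
Denominator Σ(x_t−x̄)² = 521.5000
r_2 = -208.0000 / 521.5000 = -0.399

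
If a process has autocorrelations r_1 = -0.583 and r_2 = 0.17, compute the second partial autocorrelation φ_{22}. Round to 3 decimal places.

φ_{22} = (r_2 − r_1²) / (1 − r_1²)
r_1² = (-0.583)² = 0.339889
Numerator = 0.17 − 0.3399 = -0.1699; denominator = 1 − 0.3399 = 0.6601
φ_{22} = -0.1699 / 0.6601 = -0.257

-0.257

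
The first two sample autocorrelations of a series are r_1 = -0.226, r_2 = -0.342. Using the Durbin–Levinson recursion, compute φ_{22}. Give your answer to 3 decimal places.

-0.414

φ_{22} = (r_2 − r_1²) / (1 − r_1²)
r_1² = (-0.226)² = 0.051076
Numerator = -0.342 − 0.0511 = -0.3931; denominator = 1 − 0.0511 = 0.9489
φ_{22} = -0.3931 / 0.9489 = -0.414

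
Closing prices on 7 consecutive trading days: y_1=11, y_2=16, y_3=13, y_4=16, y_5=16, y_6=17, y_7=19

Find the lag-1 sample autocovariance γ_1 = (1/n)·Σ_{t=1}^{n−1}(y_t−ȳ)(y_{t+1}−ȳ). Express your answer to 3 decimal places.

Mean ȳ = (11 + 16 + 13 + 16 + 16 + 17 + 19)/7 = 15.4286
Σ_{t=1}^{6}(y_t−ȳ)(y_{t+1}−ȳ) = 1.5306
γ_1 = 1.5306 / 7 = 0.219

0.219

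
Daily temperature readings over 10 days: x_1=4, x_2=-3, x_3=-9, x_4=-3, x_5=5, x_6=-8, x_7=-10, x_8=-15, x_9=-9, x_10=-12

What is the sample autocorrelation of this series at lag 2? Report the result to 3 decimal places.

Mean x̄ = (4 − 3 − 9 − 3 + 5 − 8 − 10 − 15 − 9 − 12)/10 = -6.0000
Numerator Σ_{t=1}^{8}(x_t−x̄)(x_{t+2}−x̄) = -20.0000
Denominator Σ(x_t−x̄)² = 394.0000
r_2 = -20.0000 / 394.0000 = -0.051

-0.051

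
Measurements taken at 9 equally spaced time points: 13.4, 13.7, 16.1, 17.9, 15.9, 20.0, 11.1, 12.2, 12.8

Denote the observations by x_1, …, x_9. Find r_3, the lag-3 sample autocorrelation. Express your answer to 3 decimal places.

-0.349

Mean x̄ = (13.4 + 13.7 + 16.1 + 17.9 + 15.9 + 20.0 + 11.1 + 12.2 + 12.8)/9 = 14.7889
Σ(x_t−x̄)(x_{t+3}−x̄) = (-4.3210) + (-1.2099) + (6.8323) + (-11.4765) + (-2.8765) + (-10.3643) = -23.4159
Denominator Σ(x_t−x̄)² = 67.1689
r_3 = -23.4159 / 67.1689 = -0.349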